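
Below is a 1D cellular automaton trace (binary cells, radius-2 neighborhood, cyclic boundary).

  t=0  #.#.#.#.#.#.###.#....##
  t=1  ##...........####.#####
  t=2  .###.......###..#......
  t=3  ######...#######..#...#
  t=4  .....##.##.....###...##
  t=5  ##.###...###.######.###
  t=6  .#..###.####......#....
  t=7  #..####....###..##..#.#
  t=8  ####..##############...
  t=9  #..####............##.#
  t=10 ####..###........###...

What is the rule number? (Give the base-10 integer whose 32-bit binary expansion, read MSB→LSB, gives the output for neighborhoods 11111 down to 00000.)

  [31] ##### => .  t=1,i=20
  [30] ####. => .  t=1,i=0
  [29] ###.# => #  t=0,i=0
  [28] ###.. => #  t=1,i=1
  [27] ##.## => .  t=1,i=17
  [26] ##.#. => #  t=0,i=1
  [25] ##..# => #  t=2,i=14
  [24] ##... => #  t=1,i=2
  [23] #.### => .  t=0,i=12
  [22] #.##. => .  t=4,i=8
  [21] #.#.# => .  t=0,i=2
  [20] #.#.. => #  t=0,i=16
  [19] #..## => #  t=6,i=3
  [18] #..#. => #  t=2,i=15
  [17] #...# => .  t=3,i=7
  [16] #.... => #  t=0,i=18
  [15] .#### => .  t=1,i=14
  [14] .###. => #  t=0,i=13
  [13] .##.# => .  t=4,i=6
  [12] .##.. => #  t=4,i=9
  [11] .#.## => .  t=0,i=11
  [10] .#.#. => .  t=0,i=3
  [9] .#..# => .  t=6,i=2
  [8] .#... => .  t=0,i=17
  [7] ..### => #  t=0,i=21
  [6] ..##. => #  t=4,i=5
  [5] ..#.# => .  t=7,i=20
  [4] ..#.. => .  t=2,i=16
  [3] ...## => #  t=0,i=20
  [2] ...#. => #  t=6,i=0
  [1] ....# => #  t=0,i=19
  [0] ..... => .  t=1,i=4
  bits 00110111000111010101000011001110 = 924668110

924668110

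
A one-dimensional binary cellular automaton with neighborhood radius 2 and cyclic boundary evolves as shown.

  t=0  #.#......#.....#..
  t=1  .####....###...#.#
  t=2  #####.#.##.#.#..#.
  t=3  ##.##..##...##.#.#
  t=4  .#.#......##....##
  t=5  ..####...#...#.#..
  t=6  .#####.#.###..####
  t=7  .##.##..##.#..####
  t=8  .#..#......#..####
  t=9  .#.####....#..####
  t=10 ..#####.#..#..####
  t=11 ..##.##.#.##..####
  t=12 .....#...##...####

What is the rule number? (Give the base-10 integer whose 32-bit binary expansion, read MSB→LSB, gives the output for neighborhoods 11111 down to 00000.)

  [31] ##### => .  t=2,i=2
  [30] ####. => #  t=1,i=3
  [29] ###.# => #  t=2,i=4
  [28] ###.. => #  t=1,i=4
  [27] ##.## => .  t=3,i=2
  [26] ##.#. => .  t=2,i=5
  [25] ##..# => .  t=3,i=5
  [24] ##... => .  t=1,i=5
  [23] #.### => #  t=1,i=1
  [22] #.##. => #  t=2,i=8
  [21] #.#.# => .  t=1,i=17
  [20] #.#.. => #  t=0,i=2
  [19] #..## => .  t=3,i=6
  [18] #..#. => #  t=0,i=17
  [17] #...# => #  t=1,i=13
  [16] #.... => #  t=0,i=4
  [15] .#### => #  t=1,i=2
  [14] .###. => .  t=1,i=10
  [13] .##.# => .  t=2,i=9
  [12] .##.. => .  t=3,i=4
  [11] .#.## => #  t=1,i=0
  [10] .#.#. => #  t=0,i=1
  [9] .#..# => .  t=0,i=16
  [8] .#... => #  t=0,i=3
  [7] ..### => #  t=1,i=9
  [6] ..##. => .  t=3,i=7
  [5] ..#.# => .  t=0,i=0
  [4] ..#.. => #  t=0,i=9
  [3] ...## => #  t=1,i=8
  [2] ...#. => .  t=0,i=8
  [1] ....# => .  t=0,i=7
  [0] ..... => .  t=0,i=5
  bits 01110000110101111000110110011000 = 1893174680

1893174680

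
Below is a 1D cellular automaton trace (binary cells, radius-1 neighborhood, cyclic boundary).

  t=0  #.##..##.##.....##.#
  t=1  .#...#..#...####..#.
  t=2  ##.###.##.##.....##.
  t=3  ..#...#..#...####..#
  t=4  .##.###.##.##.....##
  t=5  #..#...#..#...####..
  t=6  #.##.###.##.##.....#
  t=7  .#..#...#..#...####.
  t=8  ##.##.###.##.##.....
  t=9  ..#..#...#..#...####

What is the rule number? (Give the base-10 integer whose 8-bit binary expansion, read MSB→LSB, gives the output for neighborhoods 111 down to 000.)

39

  ### -> .   bit 7 = 0  t=1,i=13
  ##. -> .   bit 6 = 0  t=0,i=0
  #.# -> #   bit 5 = 1  t=0,i=1
  #.. -> .   bit 4 = 0  t=0,i=4
  .## -> .   bit 3 = 0  t=0,i=2
  .#. -> #   bit 2 = 1  t=1,i=1
  ..# -> #   bit 1 = 1  t=0,i=5
  ... -> #   bit 0 = 1  t=0,i=12
  bits 00100111 = 39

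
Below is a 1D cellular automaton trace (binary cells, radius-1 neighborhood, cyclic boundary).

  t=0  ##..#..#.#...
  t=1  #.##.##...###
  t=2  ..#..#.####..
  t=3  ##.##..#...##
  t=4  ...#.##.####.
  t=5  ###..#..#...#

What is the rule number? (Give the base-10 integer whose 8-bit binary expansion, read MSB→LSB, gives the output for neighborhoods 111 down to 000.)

  nb ###: next=.  (t=1,i=11, bit7=0)
  nb ##.: next=.  (t=0,i=1, bit6=0)
  nb #.#: next=.  (t=0,i=8, bit5=0)
  nb #..: next=#  (t=0,i=2, bit4=1)
  nb .##: next=#  (t=0,i=0, bit3=1)
  nb .#.: next=.  (t=0,i=4, bit2=0)
  nb ..#: next=#  (t=0,i=3, bit1=1)
  nb ...: next=#  (t=0,i=11, bit0=1)
  bits 00011011 = 27

27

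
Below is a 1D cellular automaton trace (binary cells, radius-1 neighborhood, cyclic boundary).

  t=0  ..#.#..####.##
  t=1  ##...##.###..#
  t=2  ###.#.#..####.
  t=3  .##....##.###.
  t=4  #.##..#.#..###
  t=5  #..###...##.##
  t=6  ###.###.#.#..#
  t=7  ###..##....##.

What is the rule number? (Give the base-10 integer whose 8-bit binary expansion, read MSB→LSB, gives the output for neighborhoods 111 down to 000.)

  [7] ### => #  t=0,i=8
  [6] ##. => #  t=0,i=10
  [5] #.# => .  t=0,i=3
  [4] #.. => #  t=0,i=0
  [3] .## => .  t=0,i=7
  [2] .#. => .  t=0,i=2
  [1] ..# => #  t=0,i=1
  [0] ... => .  t=1,i=3
  bits 11010010 = 210

210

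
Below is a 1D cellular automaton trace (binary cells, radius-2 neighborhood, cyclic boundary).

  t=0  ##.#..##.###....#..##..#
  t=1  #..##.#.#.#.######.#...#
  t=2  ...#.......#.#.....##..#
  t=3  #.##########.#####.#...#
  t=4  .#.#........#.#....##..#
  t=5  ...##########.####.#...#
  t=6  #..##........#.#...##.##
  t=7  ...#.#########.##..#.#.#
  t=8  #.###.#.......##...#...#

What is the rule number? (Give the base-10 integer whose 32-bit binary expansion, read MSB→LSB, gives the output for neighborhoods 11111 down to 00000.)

  [31] ##### => .  t=1,i=14
  [30] ####. => .  t=1,i=16
  [29] ###.# => .  t=0,i=1
  [28] ###.. => .  t=0,i=11
  [27] ##.## => #  t=0,i=8
  [26] ##.#. => .  t=0,i=2
  [25] ##..# => .  t=0,i=21
  [24] ##... => #  t=0,i=12
  [23] #.### => .  t=0,i=9
  [22] #.##. => #  t=7,i=15
  [21] #.#.# => .  t=1,i=6
  [20] #.#.. => #  t=0,i=3
  [19] #..## => .  t=0,i=5
  [18] #..#. => .  t=2,i=22
  [17] #...# => .  t=1,i=21
  [16] #.... => #  t=0,i=13
  [15] .#### => #  t=1,i=13
  [14] .###. => #  t=0,i=0
  [13] .##.# => .  t=0,i=7
  [12] .##.. => .  t=0,i=20
  [11] .#.## => #  t=1,i=11
  [10] .#.#. => .  t=1,i=7
  [9] .#..# => #  t=0,i=4
  [8] .#... => #  t=1,i=20
  [7] ..### => #  t=0,i=23
  [6] ..##. => #  t=0,i=6
  [5] ..#.# => #  t=2,i=11
  [4] ..#.. => #  t=0,i=16
  [3] ...## => .  t=1,i=22
  [2] ...#. => #  t=0,i=15
  [1] ....# => #  t=0,i=14
  [0] ..... => #  t=2,i=6
  bits 00001001010100011100101111110111 = 156355575

156355575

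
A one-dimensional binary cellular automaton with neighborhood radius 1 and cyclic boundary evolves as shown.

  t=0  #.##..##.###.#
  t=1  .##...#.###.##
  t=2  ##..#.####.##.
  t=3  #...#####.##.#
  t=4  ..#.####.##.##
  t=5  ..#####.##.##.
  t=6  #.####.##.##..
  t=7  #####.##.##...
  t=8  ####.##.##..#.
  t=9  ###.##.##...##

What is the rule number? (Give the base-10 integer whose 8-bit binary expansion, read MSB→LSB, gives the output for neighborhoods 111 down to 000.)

  nb ###: next=#  (t=0,i=10, bit7=1)
  nb ##.: next=.  (t=0,i=0, bit6=0)
  nb #.#: next=#  (t=0,i=1, bit5=1)
  nb #..: next=.  (t=0,i=4, bit4=0)
  nb .##: next=#  (t=0,i=2, bit3=1)
  nb .#.: next=#  (t=1,i=6, bit2=1)
  nb ..#: next=.  (t=0,i=5, bit1=0)
  nb ...: next=#  (t=1,i=4, bit0=1)
  bits 10101101 = 173

173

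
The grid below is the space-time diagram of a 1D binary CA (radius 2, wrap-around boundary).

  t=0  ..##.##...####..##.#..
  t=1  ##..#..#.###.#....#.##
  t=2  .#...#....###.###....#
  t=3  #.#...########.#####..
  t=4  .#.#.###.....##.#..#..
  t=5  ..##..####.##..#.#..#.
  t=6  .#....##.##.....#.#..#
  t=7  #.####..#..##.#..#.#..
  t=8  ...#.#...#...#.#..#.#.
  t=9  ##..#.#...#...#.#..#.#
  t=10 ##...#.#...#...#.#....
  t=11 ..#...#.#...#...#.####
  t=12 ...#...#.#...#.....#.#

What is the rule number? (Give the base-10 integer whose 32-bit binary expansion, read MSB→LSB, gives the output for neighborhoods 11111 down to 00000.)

  #####|.  b31=0 t=3,i=8
  ####.|.  b30=0 t=0,i=12
  ###.#|#  b29=1 t=1,i=11
  ###..|#  b28=1 t=0,i=13
  ##.##|#  b27=1 t=0,i=4
  ##.#.|#  b26=1 t=0,i=18
  ##..#|.  b25=0 t=0,i=14
  ##...|#  b24=1 t=0,i=7
  #.###|.  b23=0 t=1,i=9
  #.##.|.  b22=0 t=0,i=5
  #.#.#|#  b21=1 t=4,i=3
  #.#..|.  b20=0 t=0,i=19
  #..##|.  b19=0 t=0,i=15
  #..#.|.  b18=0 t=1,i=3
  #...#|.  b17=0 t=0,i=8
  #....|#  b16=1 t=0,i=21
  .####|#  b15=1 t=0,i=11
  .###.|#  b14=1 t=1,i=10
  .##.#|.  b13=0 t=0,i=3
  .##..|.  b12=0 t=0,i=6
  .#.##|.  b11=0 t=1,i=8
  .#.#.|#  b10=1 t=2,i=0
  .#..#|#  b9=1 t=1,i=5
  .#...|#  b8=1 t=0,i=20
  ..###|#  b7=1 t=0,i=10
  ..##.|.  b6=0 t=0,i=2
  ..#.#|.  b5=0 t=1,i=7
  ..#..|.  b4=0 t=1,i=4
  ...##|#  b3=1 t=0,i=1
  ...#.|.  b2=0 t=1,i=17
  ....#|#  b1=1 t=0,i=0
  .....|.  b0=0 t=4,i=10
  bits 00111101001000011100011110001010 = 1025623946

1025623946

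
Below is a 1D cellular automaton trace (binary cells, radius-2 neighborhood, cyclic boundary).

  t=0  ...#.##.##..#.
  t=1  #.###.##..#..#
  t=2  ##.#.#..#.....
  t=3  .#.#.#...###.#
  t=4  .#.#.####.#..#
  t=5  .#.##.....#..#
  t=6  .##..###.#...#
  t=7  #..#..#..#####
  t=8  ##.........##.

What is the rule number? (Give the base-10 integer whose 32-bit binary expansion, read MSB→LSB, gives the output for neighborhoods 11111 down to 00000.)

2603837741

  nb #####: next=#  (t=7,i=11, bit31=1)
  nb ####.: next=.  (t=4,i=7, bit30=0)
  nb ###.#: next=.  (t=1,i=4, bit29=0)
  nb ###..: next=#  (t=7,i=0, bit28=1)
  nb ##.##: next=#  (t=0,i=7, bit27=1)
  nb ##.#.: next=.  (t=2,i=2, bit26=0)
  nb ##..#: next=#  (t=0,i=10, bit25=1)
  nb ##...: next=#  (t=5,i=5, bit24=1)
  nb #.###: next=.  (t=1,i=2, bit23=0)
  nb #.##.: next=.  (t=0,i=5, bit22=0)
  nb #.#.#: next=#  (t=2,i=3, bit21=1)
  nb #.#..: next=#  (t=2,i=5, bit20=1)
  nb #..##: next=.  (t=1,i=12, bit19=0)
  nb #..#.: next=.  (t=0,i=11, bit18=0)
  nb #...#: next=#  (t=3,i=7, bit17=1)
  nb #....: next=#  (t=0,i=0, bit16=1)
  nb .####: next=.  (t=4,i=6, bit15=0)
  nb .###.: next=#  (t=1,i=3, bit14=1)
  nb .##.#: next=#  (t=0,i=6, bit13=1)
  nb .##..: next=.  (t=0,i=9, bit12=0)
  nb .#.##: next=#  (t=0,i=4, bit11=1)
  nb .#.#.: next=.  (t=2,i=4, bit10=0)
  nb .#..#: next=.  (t=1,i=11, bit9=0)
  nb .#...: next=#  (t=0,i=13, bit8=1)
  nb ..###: next=.  (t=3,i=9, bit7=0)
  nb ..##.: next=.  (t=1,i=13, bit6=0)
  nb ..#.#: next=#  (t=0,i=3, bit5=1)
  nb ..#..: next=.  (t=0,i=12, bit4=0)
  nb ...##: next=#  (t=2,i=13, bit3=1)
  nb ...#.: next=#  (t=0,i=2, bit2=1)
  nb ....#: next=.  (t=0,i=1, bit1=0)
  nb .....: next=#  (t=2,i=11, bit0=1)
  bits 10011011001100110110100100101101 = 2603837741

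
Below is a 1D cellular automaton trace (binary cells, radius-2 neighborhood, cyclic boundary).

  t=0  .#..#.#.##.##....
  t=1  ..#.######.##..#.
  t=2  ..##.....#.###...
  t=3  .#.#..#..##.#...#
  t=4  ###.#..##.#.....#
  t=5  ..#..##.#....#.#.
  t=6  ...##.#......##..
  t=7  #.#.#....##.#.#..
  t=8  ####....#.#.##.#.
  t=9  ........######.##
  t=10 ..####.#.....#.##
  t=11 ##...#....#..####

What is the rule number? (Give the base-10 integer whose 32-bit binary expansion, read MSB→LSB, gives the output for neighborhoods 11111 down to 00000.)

577273385

  #####|.  b31=0 t=1,i=6
  ####.|.  b30=0 t=1,i=8
  ###.#|#  b29=1 t=1,i=9
  ###..|.  b28=0 t=2,i=13
  ##.##|.  b27=0 t=0,i=10
  ##.#.|.  b26=0 t=3,i=11
  ##..#|#  b25=1 t=1,i=13
  ##...|.  b24=0 t=0,i=13
  #.###|.  b23=0 t=1,i=4
  #.##.|#  b22=1 t=0,i=8
  #.#.#|#  b21=1 t=0,i=6
  #.#..|.  b20=0 t=3,i=3
  #..##|#  b19=1 t=3,i=8
  #..#.|.  b18=0 t=0,i=3
  #...#|.  b17=0 t=1,i=0
  #....|.  b16=0 t=0,i=14
  .####|.  b15=0 t=1,i=5
  .###.|#  b14=1 t=2,i=12
  .##.#|#  b13=1 t=0,i=9
  .##..|#  b12=1 t=0,i=12
  .#.##|#  b11=1 t=0,i=7
  .#.#.|#  b10=1 t=0,i=5
  .#..#|#  b9=1 t=0,i=2
  .#...|.  b8=0 t=1,i=16
  ..###|.  b7=0 t=4,i=16
  ..##.|.  b6=0 t=2,i=2
  ..#.#|#  b5=1 t=0,i=4
  ..#..|.  b4=0 t=0,i=1
  ...##|#  b3=1 t=2,i=1
  ...#.|.  b2=0 t=0,i=0
  ....#|.  b1=0 t=0,i=16
  .....|#  b0=1 t=0,i=15
  bits 00100010011010000111111000101001 = 577273385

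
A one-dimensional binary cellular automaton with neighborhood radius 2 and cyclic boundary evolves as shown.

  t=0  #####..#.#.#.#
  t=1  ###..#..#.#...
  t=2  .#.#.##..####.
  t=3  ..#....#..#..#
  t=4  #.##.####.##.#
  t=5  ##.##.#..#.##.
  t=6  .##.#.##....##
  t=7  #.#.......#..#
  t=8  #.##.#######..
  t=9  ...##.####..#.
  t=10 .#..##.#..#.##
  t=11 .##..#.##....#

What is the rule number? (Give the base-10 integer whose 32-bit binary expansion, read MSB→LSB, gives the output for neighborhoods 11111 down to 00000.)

2316494615

  nb #####: next=#  (t=0,i=1, bit31=1)
  nb ####.: next=.  (t=0,i=3, bit30=0)
  nb ###.#: next=.  (t=4,i=8, bit29=0)
  nb ###..: next=.  (t=0,i=4, bit28=0)
  nb ##.##: next=#  (t=4,i=1, bit27=1)
  nb ##.#.: next=.  (t=5,i=5, bit26=0)
  nb ##..#: next=#  (t=0,i=5, bit25=1)
  nb ##...: next=.  (t=6,i=8, bit24=0)
  nb #.###: next=.  (t=0,i=13, bit23=0)
  nb #.##.: next=.  (t=2,i=5, bit22=0)
  nb #.#.#: next=.  (t=0,i=9, bit21=0)
  nb #.#..: next=#  (t=1,i=10, bit20=1)
  nb #..##: next=.  (t=2,i=8, bit19=0)
  nb #..#.: next=.  (t=0,i=6, bit18=0)
  nb #...#: next=#  (t=1,i=12, bit17=1)
  nb #....: next=.  (t=3,i=4, bit16=0)
  nb .####: next=#  (t=0,i=0, bit15=1)
  nb .###.: next=#  (t=1,i=1, bit14=1)
  nb .##.#: next=#  (t=4,i=0, bit13=1)
  nb .##..: next=.  (t=2,i=6, bit12=0)
  nb .#.##: next=.  (t=0,i=12, bit11=0)
  nb .#.#.: next=#  (t=0,i=8, bit10=1)
  nb .#..#: next=#  (t=1,i=6, bit9=1)
  nb .#...: next=#  (t=1,i=11, bit8=1)
  nb ..###: next=.  (t=1,i=0, bit7=0)
  nb ..##.: next=.  (t=6,i=12, bit6=0)
  nb ..#.#: next=.  (t=0,i=7, bit5=0)
  nb ..#..: next=#  (t=1,i=5, bit4=1)
  nb ...##: next=.  (t=1,i=13, bit3=0)
  nb ...#.: next=#  (t=3,i=6, bit2=1)
  nb ....#: next=#  (t=3,i=5, bit1=1)
  nb .....: next=#  (t=7,i=5, bit0=1)
  bits 10001010000100101110011100010111 = 2316494615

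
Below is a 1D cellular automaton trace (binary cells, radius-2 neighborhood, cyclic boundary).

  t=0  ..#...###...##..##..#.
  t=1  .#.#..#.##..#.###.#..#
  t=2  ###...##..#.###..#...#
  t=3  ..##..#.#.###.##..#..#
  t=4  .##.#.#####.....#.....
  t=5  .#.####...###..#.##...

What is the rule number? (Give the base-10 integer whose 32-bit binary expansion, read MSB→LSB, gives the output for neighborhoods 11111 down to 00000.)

  ##### -> .   bit 31 = 0  t=4,i=8
  ####. -> .   bit 30 = 0  t=2,i=1
  ###.# -> .   bit 29 = 0  t=1,i=16
  ###.. -> #   bit 28 = 1  t=0,i=8
  ##.## -> .   bit 27 = 0  t=3,i=13
  ##.#. -> #   bit 26 = 1  t=1,i=17
  ##..# -> #   bit 25 = 1  t=0,i=14
  ##... -> #   bit 24 = 1  t=0,i=9
  #.### -> #   bit 23 = 1  t=1,i=14
  #.##. -> .   bit 22 = 0  t=1,i=8
  #.#.# -> #   bit 21 = 1  t=1,i=1
  #.#.. -> .   bit 20 = 0  t=1,i=3
  #..## -> #   bit 19 = 1  t=0,i=15
  #..#. -> .   bit 18 = 0  t=0,i=19
  #...# -> .   bit 17 = 0  t=0,i=0
  #.... -> #   bit 16 = 1  t=4,i=12
  .#### -> .   bit 15 = 0  t=2,i=0
  .###. -> .   bit 14 = 0  t=0,i=7
  .##.# -> .   bit 13 = 0  t=4,i=2
  .##.. -> .   bit 12 = 0  t=0,i=13
  .#.## -> #   bit 11 = 1  t=1,i=7
  .#.#. -> #   bit 10 = 1  t=1,i=0
  .#..# -> .   bit 9 = 0  t=1,i=4
  .#... -> #   bit 8 = 1  t=0,i=3
  ..### -> #   bit 7 = 1  t=0,i=6
  ..##. -> #   bit 6 = 1  t=0,i=12
  ..#.# -> #   bit 5 = 1  t=1,i=6
  ..#.. -> .   bit 4 = 0  t=0,i=2
  ...## -> .   bit 3 = 0  t=0,i=5
  ...#. -> #   bit 2 = 1  t=0,i=1
  ....# -> .   bit 1 = 0  t=4,i=14
  ..... -> .   bit 0 = 0  t=4,i=13
  bits 00010111101010010000110111100100 = 396955108

396955108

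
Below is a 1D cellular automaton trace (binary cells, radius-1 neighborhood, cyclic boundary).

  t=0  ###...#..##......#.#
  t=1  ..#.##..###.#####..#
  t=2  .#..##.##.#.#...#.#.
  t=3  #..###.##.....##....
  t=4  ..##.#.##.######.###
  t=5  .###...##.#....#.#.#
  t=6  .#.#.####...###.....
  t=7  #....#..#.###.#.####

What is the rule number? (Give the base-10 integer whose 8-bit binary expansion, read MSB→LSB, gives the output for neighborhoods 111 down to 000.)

75

  ### -> .   bit 7 = 0  t=0,i=0
  ##. -> #   bit 6 = 1  t=0,i=2
  #.# -> .   bit 5 = 0  t=0,i=18
  #.. -> .   bit 4 = 0  t=0,i=3
  .## -> #   bit 3 = 1  t=0,i=9
  .#. -> .   bit 2 = 0  t=0,i=6
  ..# -> #   bit 1 = 1  t=0,i=5
  ... -> #   bit 0 = 1  t=0,i=4
  bits 01001011 = 75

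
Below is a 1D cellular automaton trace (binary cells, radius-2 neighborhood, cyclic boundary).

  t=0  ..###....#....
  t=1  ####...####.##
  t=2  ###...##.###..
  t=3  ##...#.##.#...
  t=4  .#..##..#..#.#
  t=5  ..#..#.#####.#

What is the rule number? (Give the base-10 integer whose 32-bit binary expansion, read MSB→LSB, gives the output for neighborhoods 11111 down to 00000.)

3894703039

  nb #####: next=#  (t=1,i=0, bit31=1)
  nb ####.: next=#  (t=1,i=2, bit30=1)
  nb ###.#: next=#  (t=1,i=10, bit29=1)
  nb ###..: next=.  (t=0,i=4, bit28=0)
  nb ##.##: next=#  (t=1,i=11, bit27=1)
  nb ##.#.: next=.  (t=3,i=9, bit26=0)
  nb ##..#: next=.  (t=2,i=12, bit25=0)
  nb ##...: next=.  (t=0,i=5, bit24=0)
  nb #.###: next=.  (t=1,i=12, bit23=0)
  nb #.##.: next=.  (t=3,i=7, bit22=0)
  nb #.#.#: next=#  (t=4,i=13, bit21=1)
  nb #.#..: next=.  (t=3,i=10, bit20=0)
  nb #..##: next=.  (t=2,i=13, bit19=0)
  nb #..#.: next=#  (t=4,i=7, bit18=1)
  nb #...#: next=.  (t=1,i=5, bit17=0)
  nb #....: next=.  (t=0,i=6, bit16=0)
  nb .####: next=.  (t=1,i=8, bit15=0)
  nb .###.: next=#  (t=0,i=3, bit14=1)
  nb .##.#: next=#  (t=2,i=7, bit13=1)
  nb .##..: next=#  (t=3,i=1, bit12=1)
  nb .#.##: next=.  (t=3,i=6, bit11=0)
  nb .#.#.: next=.  (t=4,i=0, bit10=0)
  nb .#..#: next=#  (t=4,i=2, bit9=1)
  nb .#...: next=#  (t=0,i=10, bit8=1)
  nb ..###: next=#  (t=0,i=2, bit7=1)
  nb ..##.: next=.  (t=2,i=6, bit6=0)
  nb ..#.#: next=#  (t=3,i=5, bit5=1)
  nb ..#..: next=#  (t=0,i=9, bit4=1)
  nb ...##: next=#  (t=0,i=1, bit3=1)
  nb ...#.: next=#  (t=0,i=8, bit2=1)
  nb ....#: next=#  (t=0,i=0, bit1=1)
  nb .....: next=#  (t=0,i=12, bit0=1)
  bits 11101000001001000111001110111111 = 3894703039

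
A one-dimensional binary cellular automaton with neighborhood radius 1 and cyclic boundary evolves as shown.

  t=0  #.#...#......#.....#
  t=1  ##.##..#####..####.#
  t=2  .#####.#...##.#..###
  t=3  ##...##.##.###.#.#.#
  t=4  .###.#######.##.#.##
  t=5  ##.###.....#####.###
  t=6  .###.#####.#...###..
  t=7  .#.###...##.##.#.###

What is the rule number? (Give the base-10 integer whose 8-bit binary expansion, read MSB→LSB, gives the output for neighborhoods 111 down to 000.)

121

  ### -> .   bit 7 = 0  t=1,i=0
  ##. -> #   bit 6 = 1  t=0,i=0
  #.# -> #   bit 5 = 1  t=0,i=1
  #.. -> #   bit 4 = 1  t=0,i=3
  .## -> #   bit 3 = 1  t=0,i=19
  .#. -> .   bit 2 = 0  t=0,i=2
  ..# -> .   bit 1 = 0  t=0,i=5
  ... -> #   bit 0 = 1  t=0,i=4
  bits 01111001 = 121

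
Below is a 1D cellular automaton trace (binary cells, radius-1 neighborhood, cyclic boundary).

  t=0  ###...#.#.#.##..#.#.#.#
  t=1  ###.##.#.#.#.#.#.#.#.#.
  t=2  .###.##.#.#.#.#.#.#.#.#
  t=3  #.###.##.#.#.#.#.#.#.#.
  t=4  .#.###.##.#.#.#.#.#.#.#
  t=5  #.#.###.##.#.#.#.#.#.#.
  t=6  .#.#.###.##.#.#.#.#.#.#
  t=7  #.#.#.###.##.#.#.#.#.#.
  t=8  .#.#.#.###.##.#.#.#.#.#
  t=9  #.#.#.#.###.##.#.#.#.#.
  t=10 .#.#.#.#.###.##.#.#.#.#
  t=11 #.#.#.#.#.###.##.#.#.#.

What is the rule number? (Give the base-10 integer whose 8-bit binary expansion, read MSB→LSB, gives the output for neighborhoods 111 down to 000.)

  ### -> #   bit 7 = 1  t=0,i=0
  ##. -> #   bit 6 = 1  t=0,i=2
  #.# -> #   bit 5 = 1  t=0,i=7
  #.. -> .   bit 4 = 0  t=0,i=3
  .## -> .   bit 3 = 0  t=0,i=12
  .#. -> .   bit 2 = 0  t=0,i=6
  ..# -> #   bit 1 = 1  t=0,i=5
  ... -> #   bit 0 = 1  t=0,i=4
  bits 11100011 = 227

227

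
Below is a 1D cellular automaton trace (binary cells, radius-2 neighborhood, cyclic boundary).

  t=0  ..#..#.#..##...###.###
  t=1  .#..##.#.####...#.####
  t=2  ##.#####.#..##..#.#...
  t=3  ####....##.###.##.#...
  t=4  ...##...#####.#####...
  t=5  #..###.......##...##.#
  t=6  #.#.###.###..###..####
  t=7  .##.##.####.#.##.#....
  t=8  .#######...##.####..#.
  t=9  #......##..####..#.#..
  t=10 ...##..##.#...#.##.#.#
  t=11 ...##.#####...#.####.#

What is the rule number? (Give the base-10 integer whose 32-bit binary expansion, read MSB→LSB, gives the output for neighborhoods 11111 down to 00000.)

503083105

  #####|.  b31=0 t=2,i=5
  ####.|.  b30=0 t=1,i=11
  ###.#|.  b29=0 t=0,i=17
  ###..|#  b28=1 t=0,i=21
  ##.##|#  b27=1 t=0,i=18
  ##.#.|#  b26=1 t=1,i=0
  ##..#|.  b25=0 t=0,i=0
  ##...|#  b24=1 t=0,i=12
  #.###|#  b23=1 t=0,i=19
  #.##.|#  b22=1 t=3,i=15
  #.#.#|#  b21=1 t=1,i=7
  #.#..|#  b20=1 t=0,i=7
  #..##|#  b19=1 t=0,i=9
  #..#.|#  b18=1 t=0,i=1
  #...#|.  b17=0 t=0,i=13
  #....|.  b16=0 t=3,i=5
  .####|.  b15=0 t=1,i=10
  .###.|#  b14=1 t=0,i=16
  .##.#|#  b13=1 t=1,i=5
  .##..|#  b12=1 t=0,i=11
  .#.##|.  b11=0 t=1,i=8
  .#.#.|.  b10=0 t=0,i=6
  .#..#|.  b9=0 t=0,i=3
  .#...|.  b8=0 t=2,i=19
  ..###|.  b7=0 t=0,i=15
  ..##.|#  b6=1 t=0,i=10
  ..#.#|#  b5=1 t=0,i=5
  ..#..|.  b4=0 t=0,i=2
  ...##|.  b3=0 t=0,i=14
  ...#.|.  b2=0 t=1,i=15
  ....#|.  b1=0 t=3,i=6
  .....|#  b0=1 t=4,i=0
  bits 00011101111111000111000001100001 = 503083105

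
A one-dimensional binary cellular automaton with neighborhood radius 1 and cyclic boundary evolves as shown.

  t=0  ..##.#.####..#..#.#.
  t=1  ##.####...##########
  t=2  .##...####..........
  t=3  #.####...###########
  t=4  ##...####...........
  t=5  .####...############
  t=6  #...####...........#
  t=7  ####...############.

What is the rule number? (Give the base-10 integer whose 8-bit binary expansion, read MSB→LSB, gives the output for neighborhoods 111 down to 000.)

  ### -> .   bit 7 = 0  t=0,i=8
  ##. -> #   bit 6 = 1  t=0,i=3
  #.# -> #   bit 5 = 1  t=0,i=4
  #.. -> #   bit 4 = 1  t=0,i=11
  .## -> .   bit 3 = 0  t=0,i=2
  .#. -> #   bit 2 = 1  t=0,i=5
  ..# -> #   bit 1 = 1  t=0,i=1
  ... -> #   bit 0 = 1  t=0,i=0
  bits 01110111 = 119

119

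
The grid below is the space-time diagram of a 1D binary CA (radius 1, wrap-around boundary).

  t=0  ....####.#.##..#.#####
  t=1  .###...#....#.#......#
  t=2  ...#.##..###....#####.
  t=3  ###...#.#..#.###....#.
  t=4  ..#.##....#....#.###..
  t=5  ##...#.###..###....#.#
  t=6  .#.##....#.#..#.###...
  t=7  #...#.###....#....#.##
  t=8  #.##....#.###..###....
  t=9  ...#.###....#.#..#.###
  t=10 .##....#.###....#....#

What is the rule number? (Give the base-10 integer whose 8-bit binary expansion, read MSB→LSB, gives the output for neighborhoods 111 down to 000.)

67

  ### -> .   bit 7 = 0  t=0,i=5
  ##. -> #   bit 6 = 1  t=0,i=7
  #.# -> .   bit 5 = 0  t=0,i=8
  #.. -> .   bit 4 = 0  t=0,i=0
  .## -> .   bit 3 = 0  t=0,i=4
  .#. -> .   bit 2 = 0  t=0,i=9
  ..# -> #   bit 1 = 1  t=0,i=3
  ... -> #   bit 0 = 1  t=0,i=1
  bits 01000011 = 67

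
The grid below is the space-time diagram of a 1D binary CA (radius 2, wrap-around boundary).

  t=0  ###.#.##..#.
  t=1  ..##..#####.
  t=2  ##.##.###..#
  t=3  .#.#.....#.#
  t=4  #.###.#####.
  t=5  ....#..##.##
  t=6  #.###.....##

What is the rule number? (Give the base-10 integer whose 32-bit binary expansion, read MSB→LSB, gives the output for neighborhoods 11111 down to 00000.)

  #####|#  b31=1 t=1,i=8
  ####.|.  b30=0 t=1,i=9
  ###.#|#  b29=1 t=0,i=2
  ###..|.  b28=0 t=1,i=10
  ##.##|.  b27=0 t=2,i=2
  ##.#.|#  b26=1 t=0,i=3
  ##..#|#  b25=1 t=0,i=8
  ##...|#  b24=1 t=1,i=11
  #.###|.  b23=0 t=0,i=0
  #.##.|#  b22=1 t=0,i=6
  #.#.#|.  b21=0 t=0,i=4
  #.#..|#  b20=1 t=3,i=3
  #..##|.  b19=0 t=1,i=5
  #..#.|#  b18=1 t=0,i=9
  #...#|#  b17=1 t=1,i=0
  #....|.  b16=0 t=3,i=5
  .####|#  b15=1 t=1,i=7
  .###.|.  b14=0 t=0,i=1
  .##.#|.  b13=0 t=2,i=4
  .##..|#  b12=1 t=0,i=7
  .#.##|.  b11=0 t=0,i=5
  .#.#.|#  b10=1 t=3,i=0
  .#..#|.  b9=0 t=5,i=5
  .#...|#  b8=1 t=3,i=4
  ..###|#  b7=1 t=1,i=6
  ..##.|.  b6=0 t=1,i=2
  ..#.#|#  b5=1 t=0,i=10
  ..#..|#  b4=1 t=5,i=4
  ...##|#  b3=1 t=1,i=1
  ...#.|#  b2=1 t=3,i=8
  ....#|#  b1=1 t=3,i=7
  .....|#  b0=1 t=3,i=6
  bits 10100111010101101001010110111111 = 2807469503

2807469503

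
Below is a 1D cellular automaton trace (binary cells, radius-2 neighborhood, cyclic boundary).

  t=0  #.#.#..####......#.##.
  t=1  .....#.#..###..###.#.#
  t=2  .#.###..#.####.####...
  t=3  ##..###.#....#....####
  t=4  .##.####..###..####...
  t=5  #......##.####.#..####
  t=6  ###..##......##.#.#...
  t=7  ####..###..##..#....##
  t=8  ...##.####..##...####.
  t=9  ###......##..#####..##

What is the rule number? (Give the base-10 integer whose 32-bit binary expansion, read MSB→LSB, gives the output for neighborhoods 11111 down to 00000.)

  nb #####: next=.  (t=3,i=20, bit31=0)
  nb ####.: next=.  (t=0,i=9, bit30=0)
  nb ###.#: next=#  (t=1,i=17, bit29=1)
  nb ###..: next=#  (t=0,i=10, bit28=1)
  nb ##.##: next=.  (t=2,i=14, bit27=0)
  nb ##.#.: next=#  (t=0,i=21, bit26=1)
  nb ##..#: next=#  (t=1,i=13, bit25=1)
  nb ##...: next=#  (t=0,i=11, bit24=1)
  nb #.###: next=.  (t=2,i=3, bit23=0)
  nb #.##.: next=#  (t=0,i=19, bit22=1)
  nb #.#.#: next=.  (t=0,i=0, bit21=0)
  nb #.#..: next=.  (t=0,i=4, bit20=0)
  nb #..##: next=.  (t=0,i=6, bit19=0)
  nb #..#.: next=.  (t=2,i=7, bit18=0)
  nb #...#: next=#  (t=6,i=20, bit17=1)
  nb #....: next=#  (t=0,i=12, bit16=1)
  nb .####: next=.  (t=0,i=8, bit15=0)
  nb .###.: next=#  (t=1,i=11, bit14=1)
  nb .##.#: next=.  (t=0,i=20, bit13=0)
  nb .##..: next=#  (t=6,i=6, bit12=1)
  nb .#.##: next=.  (t=0,i=18, bit11=0)
  nb .#.#.: next=.  (t=0,i=1, bit10=0)
  nb .#..#: next=#  (t=0,i=5, bit9=1)
  nb .#...: next=.  (t=1,i=0, bit8=0)
  nb ..###: next=#  (t=0,i=7, bit7=1)
  nb ..##.: next=.  (t=4,i=1, bit6=0)
  nb ..#.#: next=#  (t=0,i=17, bit5=1)
  nb ..#..: next=.  (t=3,i=13, bit4=0)
  nb ...##: next=#  (t=3,i=17, bit3=1)
  nb ...#.: next=#  (t=0,i=16, bit2=1)
  nb ....#: next=#  (t=0,i=15, bit1=1)
  nb .....: next=.  (t=0,i=13, bit0=0)
  bits 00110111010000110101001010101110 = 927158958

927158958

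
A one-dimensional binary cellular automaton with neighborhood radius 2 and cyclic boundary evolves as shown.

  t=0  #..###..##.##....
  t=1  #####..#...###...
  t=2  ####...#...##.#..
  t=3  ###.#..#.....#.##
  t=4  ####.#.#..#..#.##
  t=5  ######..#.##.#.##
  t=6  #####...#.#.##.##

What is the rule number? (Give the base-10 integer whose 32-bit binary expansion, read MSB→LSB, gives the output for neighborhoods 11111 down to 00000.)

3857240753

  ##### -> #   bit 31 = 1  t=1,i=2
  ####. -> #   bit 30 = 1  t=1,i=3
  ###.# -> #   bit 29 = 1  t=3,i=2
  ###.. -> .   bit 28 = 0  t=0,i=5
  ##.## -> .   bit 27 = 0  t=0,i=10
  ##.#. -> #   bit 26 = 1  t=2,i=13
  ##..# -> .   bit 25 = 0  t=0,i=6
  ##... -> #   bit 24 = 1  t=0,i=13
  #.### -> #   bit 23 = 1  t=3,i=15
  #.##. -> #   bit 22 = 1  t=0,i=11
  #.#.# -> #   bit 21 = 1  t=4,i=5
  #.#.. -> .   bit 20 = 0  t=2,i=14
  #..## -> #   bit 19 = 1  t=0,i=2
  #..#. -> .   bit 18 = 0  t=1,i=6
  #...# -> .   bit 17 = 0  t=1,i=9
  #.... -> .   bit 16 = 0  t=0,i=14
  .#### -> #   bit 15 = 1  t=1,i=1
  .###. -> #   bit 14 = 1  t=0,i=4
  .##.# -> .   bit 13 = 0  t=0,i=9
  .##.. -> #   bit 12 = 1  t=0,i=12
  .#.## -> .   bit 11 = 0  t=3,i=14
  .#.#. -> .   bit 10 = 0  t=4,i=6
  .#..# -> #   bit 9 = 1  t=0,i=1
  .#... -> .   bit 8 = 0  t=1,i=8
  ..### -> #   bit 7 = 1  t=0,i=3
  ..##. -> .   bit 6 = 0  t=0,i=8
  ..#.# -> #   bit 5 = 1  t=3,i=13
  ..#.. -> #   bit 4 = 1  t=0,i=0
  ...## -> .   bit 3 = 0  t=1,i=10
  ...#. -> .   bit 2 = 0  t=0,i=16
  ....# -> .   bit 1 = 0  t=0,i=15
  ..... -> #   bit 0 = 1  t=3,i=10
  bits 11100101111010001101001010110001 = 3857240753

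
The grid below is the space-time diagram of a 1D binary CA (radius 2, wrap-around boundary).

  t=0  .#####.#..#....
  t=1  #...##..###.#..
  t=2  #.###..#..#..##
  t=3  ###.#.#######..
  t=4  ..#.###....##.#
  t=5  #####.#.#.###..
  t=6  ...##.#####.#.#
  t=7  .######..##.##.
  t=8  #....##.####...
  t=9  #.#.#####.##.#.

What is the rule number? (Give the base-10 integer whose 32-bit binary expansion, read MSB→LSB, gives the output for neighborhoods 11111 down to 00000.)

2024746616

  ##### -> .   bit 31 = 0  t=0,i=3
  ####. -> #   bit 30 = 1  t=0,i=4
  ###.# -> #   bit 29 = 1  t=0,i=5
  ###.. -> #   bit 28 = 1  t=2,i=4
  ##.## -> #   bit 27 = 1  t=2,i=1
  ##.#. -> .   bit 26 = 0  t=0,i=6
  ##..# -> .   bit 25 = 0  t=1,i=6
  ##... -> .   bit 24 = 0  t=4,i=7
  #.### -> #   bit 23 = 1  t=2,i=2
  #.##. -> .   bit 22 = 0  t=7,i=12
  #.#.# -> #   bit 21 = 1  t=3,i=4
  #.#.. -> .   bit 20 = 0  t=0,i=7
  #..## -> #   bit 19 = 1  t=1,i=7
  #..#. -> #   bit 18 = 1  t=0,i=9
  #...# -> #   bit 17 = 1  t=1,i=2
  #.... -> #   bit 16 = 1  t=0,i=12
  .#### -> .   bit 15 = 0  t=0,i=2
  .###. -> .   bit 14 = 0  t=1,i=9
  .##.# -> #   bit 13 = 1  t=4,i=12
  .##.. -> .   bit 12 = 0  t=1,i=5
  .#.## -> #   bit 11 = 1  t=3,i=5
  .#.#. -> #   bit 10 = 1  t=5,i=7
  .#..# -> #   bit 9 = 1  t=0,i=8
  .#... -> .   bit 8 = 0  t=0,i=11
  ..### -> .   bit 7 = 0  t=0,i=1
  ..##. -> #   bit 6 = 1  t=1,i=4
  ..#.# -> #   bit 5 = 1  t=4,i=2
  ..#.. -> #   bit 4 = 1  t=0,i=10
  ...## -> #   bit 3 = 1  t=0,i=0
  ...#. -> .   bit 2 = 0  t=8,i=14
  ....# -> .   bit 1 = 0  t=0,i=14
  ..... -> .   bit 0 = 0  t=0,i=13
  bits 01111000101011110010111001111000 = 2024746616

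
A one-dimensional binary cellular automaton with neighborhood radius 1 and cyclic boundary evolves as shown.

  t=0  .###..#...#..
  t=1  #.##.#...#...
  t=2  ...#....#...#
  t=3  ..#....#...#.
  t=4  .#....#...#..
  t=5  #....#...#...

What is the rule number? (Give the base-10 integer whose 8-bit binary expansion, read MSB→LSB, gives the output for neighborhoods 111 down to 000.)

  [7] ### => #  t=0,i=2
  [6] ##. => #  t=0,i=3
  [5] #.# => .  t=1,i=1
  [4] #.. => .  t=0,i=4
  [3] .## => .  t=0,i=1
  [2] .#. => .  t=0,i=6
  [1] ..# => #  t=0,i=0
  [0] ... => .  t=0,i=8
  bits 11000010 = 194

194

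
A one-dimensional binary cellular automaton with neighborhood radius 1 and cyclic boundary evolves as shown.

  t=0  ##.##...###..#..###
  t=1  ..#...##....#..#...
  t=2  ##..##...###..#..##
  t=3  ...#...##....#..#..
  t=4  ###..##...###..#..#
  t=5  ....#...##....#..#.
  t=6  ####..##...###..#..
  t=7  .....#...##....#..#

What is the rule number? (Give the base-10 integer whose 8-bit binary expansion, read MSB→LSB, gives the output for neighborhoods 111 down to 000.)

  ###|.  b7=0 t=0,i=0
  ##.|.  b6=0 t=0,i=1
  #.#|#  b5=1 t=0,i=2
  #..|.  b4=0 t=0,i=5
  .##|.  b3=0 t=0,i=3
  .#.|.  b2=0 t=0,i=13
  ..#|#  b1=1 t=0,i=7
  ...|#  b0=1 t=0,i=6
  bits 00100011 = 35

35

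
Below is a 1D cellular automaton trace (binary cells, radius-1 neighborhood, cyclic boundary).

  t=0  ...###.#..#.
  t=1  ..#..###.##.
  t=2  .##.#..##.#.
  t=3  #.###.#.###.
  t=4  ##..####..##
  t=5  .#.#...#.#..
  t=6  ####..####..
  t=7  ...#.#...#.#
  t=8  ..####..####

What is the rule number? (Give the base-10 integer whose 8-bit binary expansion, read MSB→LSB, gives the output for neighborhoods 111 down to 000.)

102

  nb ###: next=.  (t=0,i=4, bit7=0)
  nb ##.: next=#  (t=0,i=5, bit6=1)
  nb #.#: next=#  (t=0,i=6, bit5=1)
  nb #..: next=.  (t=0,i=8, bit4=0)
  nb .##: next=.  (t=0,i=3, bit3=0)
  nb .#.: next=#  (t=0,i=7, bit2=1)
  nb ..#: next=#  (t=0,i=2, bit1=1)
  nb ...: next=.  (t=0,i=0, bit0=0)
  bits 01100110 = 102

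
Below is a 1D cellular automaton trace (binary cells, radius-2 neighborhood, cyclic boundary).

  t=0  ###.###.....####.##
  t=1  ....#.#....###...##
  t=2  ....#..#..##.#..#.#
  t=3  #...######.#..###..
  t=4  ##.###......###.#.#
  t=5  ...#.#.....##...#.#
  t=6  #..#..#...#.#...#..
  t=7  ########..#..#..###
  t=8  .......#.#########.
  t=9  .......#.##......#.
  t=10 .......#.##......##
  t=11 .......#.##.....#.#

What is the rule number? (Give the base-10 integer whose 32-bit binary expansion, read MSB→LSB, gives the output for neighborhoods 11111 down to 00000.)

283947960

  #####|.  b31=0 t=0,i=0
  ####.|.  b30=0 t=0,i=1
  ###.#|.  b29=0 t=0,i=2
  ###..|#  b28=1 t=0,i=6
  ##.##|.  b27=0 t=0,i=3
  ##.#.|.  b26=0 t=2,i=12
  ##..#|.  b25=0 t=3,i=17
  ##...|.  b24=0 t=0,i=7
  #.###|#  b23=1 t=0,i=4
  #.##.|#  b22=1 t=9,i=9
  #.#.#|#  b21=1 t=4,i=16
  #.#..|.  b20=0 t=1,i=6
  #..##|#  b19=1 t=2,i=9
  #..#.|#  b18=1 t=2,i=6
  #...#|.  b17=0 t=1,i=15
  #....|.  b16=0 t=0,i=8
  .####|#  b15=1 t=0,i=13
  .###.|.  b14=0 t=0,i=5
  .##.#|#  b13=1 t=2,i=11
  .##..|#  b12=1 t=1,i=18
  .#.##|.  b11=0 t=4,i=17
  .#.#.|.  b10=0 t=1,i=5
  .#..#|#  b9=1 t=2,i=5
  .#...|#  b8=1 t=1,i=7
  ..###|#  b7=1 t=0,i=12
  ..##.|.  b6=0 t=1,i=17
  ..#.#|#  b5=1 t=1,i=4
  ..#..|#  b4=1 t=2,i=4
  ...##|#  b3=1 t=0,i=11
  ...#.|.  b2=0 t=1,i=3
  ....#|.  b1=0 t=0,i=10
  .....|.  b0=0 t=0,i=9
  bits 00010000111011001011001110111000 = 283947960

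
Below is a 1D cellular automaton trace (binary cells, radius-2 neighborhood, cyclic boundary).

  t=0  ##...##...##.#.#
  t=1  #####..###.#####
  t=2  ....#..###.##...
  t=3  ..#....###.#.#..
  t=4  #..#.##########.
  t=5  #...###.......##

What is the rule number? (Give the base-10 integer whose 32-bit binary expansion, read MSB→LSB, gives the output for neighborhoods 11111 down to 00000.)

  [31] ##### => .  t=1,i=0
  [30] ####. => .  t=1,i=3
  [29] ###.# => #  t=1,i=9
  [28] ###.. => #  t=0,i=1
  [27] ##.## => .  t=1,i=10
  [26] ##.#. => #  t=0,i=12
  [25] ##..# => .  t=1,i=5
  [24] ##... => #  t=0,i=2
  [23] #.### => #  t=0,i=15
  [22] #.##. => #  t=2,i=11
  [21] #.#.# => #  t=0,i=13
  [20] #.#.. => #  t=3,i=13
  [19] #..## => .  t=1,i=6
  [18] #..#. => .  t=4,i=2
  [17] #...# => #  t=0,i=3
  [16] #.... => .  t=2,i=14
  [15] .#### => #  t=1,i=12
  [14] .###. => #  t=0,i=0
  [13] .##.# => #  t=0,i=11
  [12] .##.. => .  t=0,i=6
  [11] .#.## => #  t=0,i=14
  [10] .#.#. => #  t=3,i=12
  [9] .#..# => .  t=2,i=5
  [8] .#... => #  t=3,i=3
  [7] ..### => #  t=1,i=7
  [6] ..##. => .  t=0,i=5
  [5] ..#.# => .  t=4,i=3
  [4] ..#.. => .  t=2,i=4
  [3] ...## => #  t=0,i=4
  [2] ...#. => .  t=2,i=3
  [1] ....# => #  t=2,i=2
  [0] ..... => .  t=2,i=0
  bits 00110101111100101110110110001010 = 905112970

905112970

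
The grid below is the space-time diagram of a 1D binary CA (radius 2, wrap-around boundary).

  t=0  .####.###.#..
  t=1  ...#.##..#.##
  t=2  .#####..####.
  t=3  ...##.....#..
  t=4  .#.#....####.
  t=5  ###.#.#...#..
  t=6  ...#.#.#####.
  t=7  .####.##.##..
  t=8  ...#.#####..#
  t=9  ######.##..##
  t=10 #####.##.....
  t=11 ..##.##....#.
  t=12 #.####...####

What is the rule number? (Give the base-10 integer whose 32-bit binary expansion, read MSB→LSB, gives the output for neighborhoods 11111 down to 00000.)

  nb #####: next=#  (t=2,i=3, bit31=1)
  nb ####.: next=#  (t=0,i=3, bit30=1)
  nb ###.#: next=.  (t=0,i=4, bit29=0)
  nb ###..: next=.  (t=2,i=5, bit28=0)
  nb ##.##: next=#  (t=0,i=5, bit27=1)
  nb ##.#.: next=#  (t=0,i=9, bit26=1)
  nb ##..#: next=.  (t=1,i=7, bit25=0)
  nb ##...: next=.  (t=1,i=0, bit24=0)
  nb #.###: next=#  (t=0,i=6, bit23=1)
  nb #.##.: next=#  (t=1,i=5, bit22=1)
  nb #.#.#: next=.  (t=5,i=4, bit21=0)
  nb #.#..: next=.  (t=0,i=10, bit20=0)
  nb #..##: next=.  (t=2,i=0, bit19=0)
  nb #..#.: next=#  (t=1,i=8, bit18=1)
  nb #...#: next=#  (t=0,i=12, bit17=1)
  nb #....: next=.  (t=3,i=6, bit16=0)
  nb .####: next=.  (t=0,i=2, bit15=0)
  nb .###.: next=.  (t=0,i=7, bit14=0)
  nb .##.#: next=#  (t=7,i=7, bit13=1)
  nb .##..: next=.  (t=1,i=6, bit12=0)
  nb .#.##: next=#  (t=1,i=4, bit11=1)
  nb .#.#.: next=#  (t=4,i=2, bit10=1)
  nb .#..#: next=#  (t=5,i=11, bit9=1)
  nb .#...: next=#  (t=0,i=11, bit8=1)
  nb ..###: next=.  (t=0,i=1, bit7=0)
  nb ..##.: next=#  (t=3,i=3, bit6=1)
  nb ..#.#: next=#  (t=1,i=3, bit5=1)
  nb ..#..: next=#  (t=3,i=10, bit4=1)
  nb ...##: next=.  (t=0,i=0, bit3=0)
  nb ...#.: next=#  (t=1,i=2, bit2=1)
  nb ....#: next=#  (t=3,i=1, bit1=1)
  nb .....: next=.  (t=3,i=0, bit0=0)
  bits 11001100110001100010111101110110 = 3435540342

3435540342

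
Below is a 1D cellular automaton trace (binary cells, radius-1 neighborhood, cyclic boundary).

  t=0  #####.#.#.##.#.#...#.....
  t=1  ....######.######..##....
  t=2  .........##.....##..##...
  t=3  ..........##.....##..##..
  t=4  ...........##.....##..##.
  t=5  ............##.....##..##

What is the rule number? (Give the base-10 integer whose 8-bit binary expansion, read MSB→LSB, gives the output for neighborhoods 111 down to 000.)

  ### -> .   bit 7 = 0  t=0,i=1
  ##. -> #   bit 6 = 1  t=0,i=4
  #.# -> #   bit 5 = 1  t=0,i=5
  #.. -> #   bit 4 = 1  t=0,i=16
  .## -> .   bit 3 = 0  t=0,i=0
  .#. -> #   bit 2 = 1  t=0,i=6
  ..# -> .   bit 1 = 0  t=0,i=18
  ... -> .   bit 0 = 0  t=0,i=17
  bits 01110100 = 116

116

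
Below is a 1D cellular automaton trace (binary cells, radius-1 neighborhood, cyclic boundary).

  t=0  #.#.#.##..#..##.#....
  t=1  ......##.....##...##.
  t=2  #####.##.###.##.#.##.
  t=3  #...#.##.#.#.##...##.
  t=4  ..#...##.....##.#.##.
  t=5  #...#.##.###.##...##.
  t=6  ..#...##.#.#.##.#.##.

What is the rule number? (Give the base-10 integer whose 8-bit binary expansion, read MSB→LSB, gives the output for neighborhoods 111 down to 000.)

73

  ### -> .   bit 7 = 0  t=2,i=1
  ##. -> #   bit 6 = 1  t=0,i=7
  #.# -> .   bit 5 = 0  t=0,i=1
  #.. -> .   bit 4 = 0  t=0,i=8
  .## -> #   bit 3 = 1  t=0,i=6
  .#. -> .   bit 2 = 0  t=0,i=0
  ..# -> .   bit 1 = 0  t=0,i=9
  ... -> #   bit 0 = 1  t=0,i=18
  bits 01001001 = 73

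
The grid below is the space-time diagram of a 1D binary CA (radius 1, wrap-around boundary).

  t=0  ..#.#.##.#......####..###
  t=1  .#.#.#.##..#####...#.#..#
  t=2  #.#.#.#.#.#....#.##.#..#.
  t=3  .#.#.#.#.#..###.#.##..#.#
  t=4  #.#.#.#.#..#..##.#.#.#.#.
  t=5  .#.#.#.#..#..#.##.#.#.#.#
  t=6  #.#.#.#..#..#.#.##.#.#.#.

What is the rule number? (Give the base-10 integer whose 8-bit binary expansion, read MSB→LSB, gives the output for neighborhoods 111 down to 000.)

99

  [7] ### => .  t=0,i=17
  [6] ##. => #  t=0,i=7
  [5] #.# => #  t=0,i=3
  [4] #.. => .  t=0,i=0
  [3] .## => .  t=0,i=6
  [2] .#. => .  t=0,i=2
  [1] ..# => #  t=0,i=1
  [0] ... => #  t=0,i=11
  bits 01100011 = 99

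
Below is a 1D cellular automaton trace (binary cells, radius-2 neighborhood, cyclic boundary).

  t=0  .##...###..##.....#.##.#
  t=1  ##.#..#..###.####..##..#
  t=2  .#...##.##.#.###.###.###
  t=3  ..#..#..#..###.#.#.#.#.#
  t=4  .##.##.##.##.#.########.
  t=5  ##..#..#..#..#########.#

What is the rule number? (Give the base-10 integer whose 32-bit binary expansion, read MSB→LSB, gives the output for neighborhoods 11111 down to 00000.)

3823996371

  ##### -> #   bit 31 = 1  t=4,i=17
  ####. -> #   bit 30 = 1  t=1,i=15
  ###.# -> #   bit 29 = 1  t=1,i=1
  ###.. -> .   bit 28 = 0  t=0,i=8
  ##.## -> .   bit 27 = 0  t=1,i=12
  ##.#. -> .   bit 26 = 0  t=0,i=22
  ##..# -> #   bit 25 = 1  t=0,i=9
  ##... -> #   bit 24 = 1  t=0,i=3
  #.### -> #   bit 23 = 1  t=1,i=13
  #.##. -> #   bit 22 = 1  t=0,i=1
  #.#.# -> #   bit 21 = 1  t=0,i=23
  #.#.. -> .   bit 20 = 0  t=1,i=3
  #..## -> #   bit 19 = 1  t=0,i=10
  #..#. -> #   bit 18 = 1  t=1,i=5
  #...# -> .   bit 17 = 0  t=0,i=4
  #.... -> #   bit 16 = 1  t=0,i=14
  .#### -> #   bit 15 = 1  t=1,i=14
  .###. -> .   bit 14 = 0  t=0,i=7
  .##.# -> .   bit 13 = 0  t=0,i=21
  .##.. -> .   bit 12 = 0  t=0,i=2
  .#.## -> #   bit 11 = 1  t=0,i=0
  .#.#. -> #   bit 10 = 1  t=3,i=16
  .#..# -> .   bit 9 = 0  t=1,i=4
  .#... -> #   bit 8 = 1  t=2,i=2
  ..### -> #   bit 7 = 1  t=0,i=6
  ..##. -> #   bit 6 = 1  t=0,i=11
  ..#.# -> .   bit 5 = 0  t=0,i=18
  ..#.. -> #   bit 4 = 1  t=1,i=6
  ...## -> .   bit 3 = 0  t=0,i=5
  ...#. -> .   bit 2 = 0  t=0,i=17
  ....# -> #   bit 1 = 1  t=0,i=16
  ..... -> #   bit 0 = 1  t=0,i=15
  bits 11100011111011011000110111010011 = 3823996371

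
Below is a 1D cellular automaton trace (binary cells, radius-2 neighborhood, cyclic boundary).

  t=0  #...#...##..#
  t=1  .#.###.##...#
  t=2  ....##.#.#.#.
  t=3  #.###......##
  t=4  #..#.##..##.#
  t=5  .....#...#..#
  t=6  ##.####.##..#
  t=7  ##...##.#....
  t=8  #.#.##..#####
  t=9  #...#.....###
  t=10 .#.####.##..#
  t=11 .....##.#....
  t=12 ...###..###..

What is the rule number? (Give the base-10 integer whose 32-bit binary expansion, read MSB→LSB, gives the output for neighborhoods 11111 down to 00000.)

  ##### -> #   bit 31 = 1  t=8,i=10
  ####. -> #   bit 30 = 1  t=6,i=5
  ###.# -> #   bit 29 = 1  t=1,i=5
  ###.. -> .   bit 28 = 0  t=3,i=4
  ##.## -> .   bit 27 = 0  t=1,i=6
  ##.#. -> .   bit 26 = 0  t=2,i=6
  ##..# -> .   bit 25 = 0  t=0,i=10
  ##... -> #   bit 24 = 1  t=0,i=1
  #.### -> .   bit 23 = 0  t=1,i=3
  #.##. -> #   bit 22 = 1  t=1,i=7
  #.#.# -> .   bit 21 = 0  t=1,i=1
  #.#.. -> #   bit 20 = 1  t=2,i=11
  #..## -> .   bit 19 = 0  t=0,i=11
  #..#. -> .   bit 18 = 0  t=4,i=2
  #...# -> .   bit 17 = 0  t=0,i=2
  #.... -> #   bit 16 = 1  t=2,i=0
  .#### -> .   bit 15 = 0  t=6,i=4
  .###. -> #   bit 14 = 1  t=1,i=4
  .##.# -> .   bit 13 = 0  t=2,i=5
  .##.. -> .   bit 12 = 0  t=0,i=0
  .#.## -> .   bit 11 = 0  t=1,i=2
  .#.#. -> .   bit 10 = 0  t=1,i=0
  .#..# -> .   bit 9 = 0  t=5,i=10
  .#... -> #   bit 8 = 1  t=0,i=5
  ..### -> .   bit 7 = 0  t=3,i=11
  ..##. -> #   bit 6 = 1  t=0,i=8
  ..#.# -> .   bit 5 = 0  t=1,i=12
  ..#.. -> #   bit 4 = 1  t=0,i=4
  ...## -> #   bit 3 = 1  t=0,i=7
  ...#. -> #   bit 2 = 1  t=0,i=3
  ....# -> #   bit 1 = 1  t=2,i=2
  ..... -> .   bit 0 = 0  t=2,i=1
  bits 11100001010100010100000101011110 = 3780198750

3780198750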